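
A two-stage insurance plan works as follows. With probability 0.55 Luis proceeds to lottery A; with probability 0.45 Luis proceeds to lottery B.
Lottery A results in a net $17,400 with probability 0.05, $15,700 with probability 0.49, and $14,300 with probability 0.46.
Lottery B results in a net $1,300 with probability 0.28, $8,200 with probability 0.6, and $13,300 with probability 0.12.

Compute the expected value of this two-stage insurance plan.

$11,423.55

EV(A) = 0.05 × 17400 + 0.49 × 15700 + 0.46 × 14300 = 870 + 7693 + 6578 = 15141
EV(B) = 0.28 × 1300 + 0.6 × 8200 + 0.12 × 13300 = 364 + 4920 + 1596 = 6880
Overall = 0.55 × 15141 + 0.45 × 6880 = 8327.55 + 3096 = 11423.55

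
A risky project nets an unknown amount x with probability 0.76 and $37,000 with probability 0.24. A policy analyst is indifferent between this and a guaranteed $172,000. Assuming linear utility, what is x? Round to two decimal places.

0.76·x + 0.24·37000 = 172000
0.76·x = 172000 − 8880 = 163120
x = 163120 / 0.76 = 214631.5789

x = $214,631.58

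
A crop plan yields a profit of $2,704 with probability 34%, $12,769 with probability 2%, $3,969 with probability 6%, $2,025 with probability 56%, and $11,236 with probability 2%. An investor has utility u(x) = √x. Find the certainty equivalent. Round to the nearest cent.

$2,605.08

E[u] = 0.34·√2704 + 0.02·√12769 + 0.06·√3969 + 0.56·√2025 + 0.02·√11236 = 0.34·52 + 0.02·113 + 0.06·63 + 0.56·45 + 0.02·106 = 51.04
CE = (51.04)² = 2605.0816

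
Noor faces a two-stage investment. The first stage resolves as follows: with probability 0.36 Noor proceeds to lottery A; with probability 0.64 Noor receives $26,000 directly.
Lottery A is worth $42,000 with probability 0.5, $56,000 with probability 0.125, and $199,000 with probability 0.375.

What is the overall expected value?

$53,585

EV(A) = 0.5 × 42000 + 0.125 × 56000 + 0.375 × 199000 = 21000 + 7000 + 74625 = 102625
Branch B: 26000 (certain)
Overall = 0.36 × 102625 + 0.64 × 26000 = 36945 + 16640 = 53585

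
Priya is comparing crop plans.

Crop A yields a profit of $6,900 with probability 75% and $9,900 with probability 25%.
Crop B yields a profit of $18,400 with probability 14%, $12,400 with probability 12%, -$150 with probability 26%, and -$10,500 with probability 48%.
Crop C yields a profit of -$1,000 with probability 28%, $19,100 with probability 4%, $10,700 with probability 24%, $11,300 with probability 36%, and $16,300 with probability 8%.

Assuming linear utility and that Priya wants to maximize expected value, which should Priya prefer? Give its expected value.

Crop C ($8,424)

Crop A = 0.75 × 6900 + 0.25 × 9900 = 5175 + 2475 = 7650
Crop B = 0.14 × 18400 + 0.12 × 12400 + 0.26 × (-150) + 0.48 × (-10500) = 2576 + 1488 − 39 − 5040 = -1015
Crop C = 0.28 × (-1000) + 0.04 × 19100 + 0.24 × 10700 + 0.36 × 11300 + 0.08 × 16300 = -280 + 764 + 2568 + 4068 + 1304 = 8424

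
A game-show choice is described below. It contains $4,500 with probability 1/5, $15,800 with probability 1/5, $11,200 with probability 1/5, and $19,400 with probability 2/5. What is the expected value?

$14,060

EV = 1/5 × 4500 + 1/5 × 15800 + 1/5 × 11200 + 2/5 × 19400 = 900 + 3160 + 2240 + 7760 = 14060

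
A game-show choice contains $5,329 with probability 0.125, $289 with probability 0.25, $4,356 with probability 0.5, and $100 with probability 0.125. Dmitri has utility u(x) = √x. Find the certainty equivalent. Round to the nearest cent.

$2,268.14

E[u] = 0.125·√5329 + 0.25·√289 + 0.5·√4356 + 0.125·√100 = 0.125·73 + 0.25·17 + 0.5·66 + 0.125·10 = 47.625
CE = (47.625)² = 2268.140625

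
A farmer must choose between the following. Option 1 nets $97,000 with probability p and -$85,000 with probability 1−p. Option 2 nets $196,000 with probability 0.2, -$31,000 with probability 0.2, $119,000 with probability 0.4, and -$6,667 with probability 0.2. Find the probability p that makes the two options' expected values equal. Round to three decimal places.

p = 0.903

EV(Option 2) = 0.2 × 196000 + 0.2 × (-31000) + 0.4 × 119000 + 0.2 × (-6667) = 39200 − 6200 + 47600 − 1333.4 = 79266.6
p·97000 + (1−p)·(-85000) = 79266.6
182000p − 85000 = 79266.6
p = (79266.6 + 85000) / 182000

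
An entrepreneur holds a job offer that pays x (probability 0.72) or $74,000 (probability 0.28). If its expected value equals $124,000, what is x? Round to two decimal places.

0.72·x + 0.28·74000 = 124000
0.72·x = 124000 − 20720 = 103280
x = 103280 / 0.72 = 143444.4444

x = $143,444.44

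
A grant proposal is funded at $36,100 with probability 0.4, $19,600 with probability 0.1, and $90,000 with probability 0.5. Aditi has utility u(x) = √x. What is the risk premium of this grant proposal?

$3,800

E[u] = 0.4·√36100 + 0.1·√19600 + 0.5·√90000 = 0.4·190 + 0.1·140 + 0.5·300 = 240
CE = (240)² = 57600
Risk premium = EV − CE = 61400 − 57600 = 3800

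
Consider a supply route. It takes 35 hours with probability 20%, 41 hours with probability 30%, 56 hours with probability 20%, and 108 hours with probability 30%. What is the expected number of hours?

62.9 hours

EV = 0.2 × 35 + 0.3 × 41 + 0.2 × 56 + 0.3 × 108 = 7 + 12.3 + 11.2 + 32.4 = 62.9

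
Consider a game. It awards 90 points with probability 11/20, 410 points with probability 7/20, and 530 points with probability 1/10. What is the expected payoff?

EV = 11/20 × 90 + 7/20 × 410 + 1/10 × 530 = 49.5 + 143.5 + 53 = 246

246 points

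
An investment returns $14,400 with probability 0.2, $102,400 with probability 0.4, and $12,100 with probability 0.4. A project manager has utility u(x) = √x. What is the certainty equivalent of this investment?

$38,416

E[u] = 0.2·√14400 + 0.4·√102400 + 0.4·√12100 = 0.2·120 + 0.4·320 + 0.4·110 = 196
CE = (196)² = 38416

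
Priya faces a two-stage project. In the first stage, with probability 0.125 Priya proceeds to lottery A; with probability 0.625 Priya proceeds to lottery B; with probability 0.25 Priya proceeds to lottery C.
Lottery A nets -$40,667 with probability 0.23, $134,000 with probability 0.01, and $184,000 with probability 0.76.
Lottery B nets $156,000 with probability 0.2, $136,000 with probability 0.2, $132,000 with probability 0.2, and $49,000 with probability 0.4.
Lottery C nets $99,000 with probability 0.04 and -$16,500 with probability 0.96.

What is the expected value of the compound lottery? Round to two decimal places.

EV(A) = 0.23 × (-40667) + 0.01 × 134000 + 0.76 × 184000 = -9353.41 + 1340 + 139840 = 131826.59
EV(B) = 0.2 × 156000 + 0.2 × 136000 + 0.2 × 132000 + 0.4 × 49000 = 31200 + 27200 + 26400 + 19600 = 104400
EV(C) = 0.04 × 99000 + 0.96 × (-16500) = 3960 − 15840 = -11880
Overall = 0.125 × 131826.59 + 0.625 × 104400 + 0.25 × (-11880) = 16478.32375 + 65250 − 2970 = 78758.32375

$78,758.32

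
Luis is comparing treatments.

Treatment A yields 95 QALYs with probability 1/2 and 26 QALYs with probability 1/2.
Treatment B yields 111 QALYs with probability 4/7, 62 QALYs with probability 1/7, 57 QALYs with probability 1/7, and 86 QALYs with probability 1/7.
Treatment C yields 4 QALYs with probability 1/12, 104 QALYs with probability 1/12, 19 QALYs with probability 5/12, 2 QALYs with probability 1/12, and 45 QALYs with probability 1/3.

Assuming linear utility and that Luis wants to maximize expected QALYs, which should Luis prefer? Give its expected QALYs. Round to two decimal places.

Treatment A = 1/2 × 95 + 1/2 × 26 = 47.5 + 13 = 60.5
Treatment B = 4/7 × 111 + 1/7 × 62 + 1/7 × 57 + 1/7 × 86 = 63.4286 + 8.8571 + 8.1429 + 12.2857 = 92.7143
Treatment C = 1/12 × 4 + 1/12 × 104 + 5/12 × 19 + 1/12 × 2 + 1/3 × 45 = 0.3333 + 8.6667 + 7.9167 + 0.1667 + 15 = 32.0833

Treatment B (92.71 QALYs)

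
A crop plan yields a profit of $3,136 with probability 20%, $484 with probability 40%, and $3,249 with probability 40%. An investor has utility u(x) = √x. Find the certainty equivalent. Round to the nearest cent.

E[u] = 0.2·√3136 + 0.4·√484 + 0.4·√3249 = 0.2·56 + 0.4·22 + 0.4·57 = 42.8
CE = (42.8)² = 1831.84

$1,831.84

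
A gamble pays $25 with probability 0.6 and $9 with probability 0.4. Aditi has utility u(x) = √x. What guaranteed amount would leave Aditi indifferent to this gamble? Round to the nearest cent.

$17.64

E[u] = 0.6·√25 + 0.4·√9 = 0.6·5 + 0.4·3 = 4.2
CE = (4.2)² = 17.64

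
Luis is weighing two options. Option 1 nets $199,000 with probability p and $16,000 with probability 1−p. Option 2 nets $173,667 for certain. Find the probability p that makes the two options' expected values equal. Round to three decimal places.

p·199000 + (1−p)·16000 = 173667
183000p + 16000 = 173667
p = (173667 − 16000) / 183000

p = 0.862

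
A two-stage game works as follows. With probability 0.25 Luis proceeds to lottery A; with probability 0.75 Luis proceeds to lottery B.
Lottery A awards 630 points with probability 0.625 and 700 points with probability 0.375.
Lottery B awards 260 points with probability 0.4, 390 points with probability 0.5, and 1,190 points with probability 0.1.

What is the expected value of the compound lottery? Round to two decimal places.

477.56 points

EV(A) = 0.625 × 630 + 0.375 × 700 = 393.75 + 262.5 = 656.25
EV(B) = 0.4 × 260 + 0.5 × 390 + 0.1 × 1190 = 104 + 195 + 119 = 418
Overall = 0.25 × 656.25 + 0.75 × 418 = 164.0625 + 313.5 = 477.5625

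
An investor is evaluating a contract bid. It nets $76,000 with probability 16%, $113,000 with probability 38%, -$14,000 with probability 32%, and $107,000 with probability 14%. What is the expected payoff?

EV = 0.16 × 76000 + 0.38 × 113000 + 0.32 × (-14000) + 0.14 × 107000 = 12160 + 42940 − 4480 + 14980 = 65600

$65,600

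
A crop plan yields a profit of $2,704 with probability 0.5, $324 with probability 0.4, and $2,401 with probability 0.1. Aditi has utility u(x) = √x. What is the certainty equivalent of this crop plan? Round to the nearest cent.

$1,451.61

E[u] = 0.5·√2704 + 0.4·√324 + 0.1·√2401 = 0.5·52 + 0.4·18 + 0.1·49 = 38.1
CE = (38.1)² = 1451.61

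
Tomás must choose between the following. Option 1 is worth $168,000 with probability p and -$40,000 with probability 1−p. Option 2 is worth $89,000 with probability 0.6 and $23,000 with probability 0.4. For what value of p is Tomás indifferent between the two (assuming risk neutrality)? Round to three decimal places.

p = 0.493

EV(Option 2) = 0.6 × 89000 + 0.4 × 23000 = 53400 + 9200 = 62600
p·168000 + (1−p)·(-40000) = 62600
208000p − 40000 = 62600
p = (62600 + 40000) / 208000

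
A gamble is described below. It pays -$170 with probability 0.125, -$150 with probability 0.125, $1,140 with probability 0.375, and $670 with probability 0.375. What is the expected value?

$638.75

EV = 0.125 × (-170) + 0.125 × (-150) + 0.375 × 1140 + 0.375 × 670 = -21.25 − 18.75 + 427.5 + 251.25 = 638.75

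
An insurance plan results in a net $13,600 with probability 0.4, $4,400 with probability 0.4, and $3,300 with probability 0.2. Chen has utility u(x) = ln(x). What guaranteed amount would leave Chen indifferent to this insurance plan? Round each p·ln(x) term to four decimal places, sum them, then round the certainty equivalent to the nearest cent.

$6,523.07

E[u] = 0.4·ln(13600) + 0.4·ln(4400) + 0.2·ln(3300) = 3.8071 + 3.3557 + 1.6203 = 8.7831
CE = e^8.7831 ≈ 6523.07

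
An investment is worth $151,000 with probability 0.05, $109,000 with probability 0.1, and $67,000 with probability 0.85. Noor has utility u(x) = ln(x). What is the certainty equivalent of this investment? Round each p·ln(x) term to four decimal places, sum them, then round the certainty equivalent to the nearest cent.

E[u] = 0.05·ln(151000) + 0.1·ln(109000) + 0.85·ln(67000) = 0.5963 + 1.1599 + 9.4456 = 11.2018
CE = e^11.2018 ≈ 73262.20

$73,262.20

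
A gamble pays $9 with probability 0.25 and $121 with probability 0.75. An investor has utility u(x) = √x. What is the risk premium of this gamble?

E[u] = 0.25·√9 + 0.75·√121 = 0.25·3 + 0.75·11 = 9
CE = (9)² = 81
Risk premium = EV − CE = 93 − 81 = 12

$12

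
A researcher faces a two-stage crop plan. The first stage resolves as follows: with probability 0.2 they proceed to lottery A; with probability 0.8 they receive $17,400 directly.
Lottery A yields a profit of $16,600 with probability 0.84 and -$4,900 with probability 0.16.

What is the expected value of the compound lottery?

EV(A) = 0.84 × 16600 + 0.16 × (-4900) = 13944 − 784 = 13160
Branch B: 17400 (certain)
Overall = 0.2 × 13160 + 0.8 × 17400 = 2632 + 13920 = 16552

$16,552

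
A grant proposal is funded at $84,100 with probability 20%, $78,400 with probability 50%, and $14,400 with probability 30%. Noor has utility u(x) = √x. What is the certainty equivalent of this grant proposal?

E[u] = 0.2·√84100 + 0.5·√78400 + 0.3·√14400 = 0.2·290 + 0.5·280 + 0.3·120 = 234
CE = (234)² = 54756

$54,756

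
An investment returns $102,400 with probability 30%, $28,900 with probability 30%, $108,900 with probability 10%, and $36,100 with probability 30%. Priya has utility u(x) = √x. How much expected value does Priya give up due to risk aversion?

$4,941

E[u] = 0.3·√102400 + 0.3·√28900 + 0.1·√108900 + 0.3·√36100 = 0.3·320 + 0.3·170 + 0.1·330 + 0.3·190 = 237
CE = (237)² = 56169
Risk premium = EV − CE = 61110 − 56169 = 4941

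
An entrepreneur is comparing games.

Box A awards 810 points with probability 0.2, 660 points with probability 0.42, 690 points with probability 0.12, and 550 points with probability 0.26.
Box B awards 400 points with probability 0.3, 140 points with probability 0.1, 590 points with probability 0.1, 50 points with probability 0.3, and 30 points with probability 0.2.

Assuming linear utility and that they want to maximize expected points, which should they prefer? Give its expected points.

Box A (665 points)

Box A = 0.2 × 810 + 0.42 × 660 + 0.12 × 690 + 0.26 × 550 = 162 + 277.2 + 82.8 + 143 = 665
Box B = 0.3 × 400 + 0.1 × 140 + 0.1 × 590 + 0.3 × 50 + 0.2 × 30 = 120 + 14 + 59 + 15 + 6 = 214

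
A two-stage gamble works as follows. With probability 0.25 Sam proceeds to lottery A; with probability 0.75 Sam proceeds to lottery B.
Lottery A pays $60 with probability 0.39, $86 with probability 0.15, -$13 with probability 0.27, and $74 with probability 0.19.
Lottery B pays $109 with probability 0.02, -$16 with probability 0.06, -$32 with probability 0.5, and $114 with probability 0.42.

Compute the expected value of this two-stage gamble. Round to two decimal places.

EV(A) = 0.39 × 60 + 0.15 × 86 + 0.27 × (-13) + 0.19 × 74 = 23.4 + 12.9 − 3.51 + 14.06 = 46.85
EV(B) = 0.02 × 109 + 0.06 × (-16) + 0.5 × (-32) + 0.42 × 114 = 2.18 − 0.96 − 16 + 47.88 = 33.1
Overall = 0.25 × 46.85 + 0.75 × 33.1 = 11.7125 + 24.825 = 36.5375

$36.54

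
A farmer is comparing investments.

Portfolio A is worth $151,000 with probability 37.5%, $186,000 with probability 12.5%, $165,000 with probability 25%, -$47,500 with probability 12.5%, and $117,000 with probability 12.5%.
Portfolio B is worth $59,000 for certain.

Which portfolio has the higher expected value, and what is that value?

Portfolio A = 0.375 × 151000 + 0.125 × 186000 + 0.25 × 165000 + 0.125 × (-47500) + 0.125 × 117000 = 56625 + 23250 + 41250 − 5937.5 + 14625 = 129812.5
Portfolio B: 59000 (certain)

Portfolio A ($129,812.50)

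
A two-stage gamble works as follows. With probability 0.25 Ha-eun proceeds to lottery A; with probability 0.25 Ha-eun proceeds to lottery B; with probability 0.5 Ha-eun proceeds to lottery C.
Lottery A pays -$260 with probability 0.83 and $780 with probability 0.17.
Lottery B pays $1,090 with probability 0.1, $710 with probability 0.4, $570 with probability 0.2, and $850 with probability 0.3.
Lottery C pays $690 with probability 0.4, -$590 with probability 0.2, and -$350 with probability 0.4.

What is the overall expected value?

$178.70

EV(A) = 0.83 × (-260) + 0.17 × 780 = -215.8 + 132.6 = -83.2
EV(B) = 0.1 × 1090 + 0.4 × 710 + 0.2 × 570 + 0.3 × 850 = 109 + 284 + 114 + 255 = 762
EV(C) = 0.4 × 690 + 0.2 × (-590) + 0.4 × (-350) = 276 − 118 − 140 = 18
Overall = 0.25 × (-83.2) + 0.25 × 762 + 0.5 × 18 = -20.8 + 190.5 + 9 = 178.7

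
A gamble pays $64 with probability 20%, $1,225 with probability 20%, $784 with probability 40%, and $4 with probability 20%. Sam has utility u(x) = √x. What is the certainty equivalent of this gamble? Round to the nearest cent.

$408.04

E[u] = 0.2·√64 + 0.2·√1225 + 0.4·√784 + 0.2·√4 = 0.2·8 + 0.2·35 + 0.4·28 + 0.2·2 = 20.2
CE = (20.2)² = 408.04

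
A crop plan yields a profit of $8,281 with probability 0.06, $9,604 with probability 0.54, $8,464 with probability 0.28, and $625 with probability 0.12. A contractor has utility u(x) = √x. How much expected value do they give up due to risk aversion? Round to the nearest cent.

$534.56

E[u] = 0.06·√8281 + 0.54·√9604 + 0.28·√8464 + 0.12·√625 = 0.06·91 + 0.54·98 + 0.28·92 + 0.12·25 = 87.14
CE = (87.14)² = 7593.3796
Risk premium = EV − CE = 8127.94 − 7593.3796 = 534.5604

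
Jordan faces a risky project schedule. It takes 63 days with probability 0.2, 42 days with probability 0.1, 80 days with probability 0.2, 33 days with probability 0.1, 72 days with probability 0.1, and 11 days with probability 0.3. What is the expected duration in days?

EV = 0.2 × 63 + 0.1 × 42 + 0.2 × 80 + 0.1 × 33 + 0.1 × 72 + 0.3 × 11 = 12.6 + 4.2 + 16 + 3.3 + 7.2 + 3.3 = 46.6

46.6 days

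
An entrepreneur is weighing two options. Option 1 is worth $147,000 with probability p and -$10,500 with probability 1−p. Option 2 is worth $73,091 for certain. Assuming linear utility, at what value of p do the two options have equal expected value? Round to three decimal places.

p·147000 + (1−p)·(-10500) = 73091
157500p − 10500 = 73091
p = (73091 + 10500) / 157500

p = 0.531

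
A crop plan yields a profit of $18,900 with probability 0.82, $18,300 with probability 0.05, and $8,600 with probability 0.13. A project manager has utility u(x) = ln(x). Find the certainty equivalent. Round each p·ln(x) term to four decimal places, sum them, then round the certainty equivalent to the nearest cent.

E[u] = 0.82·ln(18900) + 0.05·ln(18300) + 0.13·ln(8600) = 8.0745 + 0.4907 + 1.1777 = 9.7429
CE = e^9.7429 ≈ 17032.87

$17,032.87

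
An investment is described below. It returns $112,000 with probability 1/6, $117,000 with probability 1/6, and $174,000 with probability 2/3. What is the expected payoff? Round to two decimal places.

$154,166.67

EV = 1/6 × 112000 + 1/6 × 117000 + 2/3 × 174000 = 18666.6667 + 19500 + 116000 = 154166.6667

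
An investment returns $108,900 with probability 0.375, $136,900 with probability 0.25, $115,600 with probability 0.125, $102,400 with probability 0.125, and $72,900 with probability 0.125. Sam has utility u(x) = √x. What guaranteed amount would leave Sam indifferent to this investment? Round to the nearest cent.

E[u] = 0.375·√108900 + 0.25·√136900 + 0.125·√115600 + 0.125·√102400 + 0.125·√72900 = 0.375·330 + 0.25·370 + 0.125·340 + 0.125·320 + 0.125·270 = 332.5
CE = (332.5)² = 110556.25

$110,556.25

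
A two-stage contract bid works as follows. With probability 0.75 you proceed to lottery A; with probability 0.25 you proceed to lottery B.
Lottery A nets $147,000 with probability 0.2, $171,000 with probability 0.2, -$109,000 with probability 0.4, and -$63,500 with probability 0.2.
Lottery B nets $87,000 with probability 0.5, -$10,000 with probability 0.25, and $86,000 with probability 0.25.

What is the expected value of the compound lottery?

$21,100

EV(A) = 0.2 × 147000 + 0.2 × 171000 + 0.4 × (-109000) + 0.2 × (-63500) = 29400 + 34200 − 43600 − 12700 = 7300
EV(B) = 0.5 × 87000 + 0.25 × (-10000) + 0.25 × 86000 = 43500 − 2500 + 21500 = 62500
Overall = 0.75 × 7300 + 0.25 × 62500 = 5475 + 15625 = 21100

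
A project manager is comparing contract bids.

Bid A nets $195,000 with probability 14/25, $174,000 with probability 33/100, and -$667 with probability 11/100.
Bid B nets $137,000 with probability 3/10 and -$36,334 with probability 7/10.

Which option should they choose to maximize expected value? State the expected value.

Bid A = 14/25 × 195000 + 33/100 × 174000 + 11/100 × (-667) = 109200 + 57420 − 73.37 = 166546.63
Bid B = 3/10 × 137000 + 7/10 × (-36334) = 41100 − 25433.8 = 15666.2

Bid A ($166,546.63)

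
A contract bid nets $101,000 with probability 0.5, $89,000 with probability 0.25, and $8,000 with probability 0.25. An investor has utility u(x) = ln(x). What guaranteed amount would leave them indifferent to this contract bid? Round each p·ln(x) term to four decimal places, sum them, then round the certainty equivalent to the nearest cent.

$51,911.73

E[u] = 0.5·ln(101000) + 0.25·ln(89000) + 0.25·ln(8000) = 5.7614 + 2.8491 + 2.2468 = 10.8573
CE = e^10.8573 ≈ 51911.73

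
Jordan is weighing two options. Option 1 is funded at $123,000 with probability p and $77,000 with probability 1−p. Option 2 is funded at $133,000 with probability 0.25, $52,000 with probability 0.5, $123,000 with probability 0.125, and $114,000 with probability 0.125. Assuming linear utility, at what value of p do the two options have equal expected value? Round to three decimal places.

EV(Option 2) = 0.25 × 133000 + 0.5 × 52000 + 0.125 × 123000 + 0.125 × 114000 = 33250 + 26000 + 15375 + 14250 = 88875
p·123000 + (1−p)·77000 = 88875
46000p + 77000 = 88875
p = (88875 − 77000) / 46000

p = 0.258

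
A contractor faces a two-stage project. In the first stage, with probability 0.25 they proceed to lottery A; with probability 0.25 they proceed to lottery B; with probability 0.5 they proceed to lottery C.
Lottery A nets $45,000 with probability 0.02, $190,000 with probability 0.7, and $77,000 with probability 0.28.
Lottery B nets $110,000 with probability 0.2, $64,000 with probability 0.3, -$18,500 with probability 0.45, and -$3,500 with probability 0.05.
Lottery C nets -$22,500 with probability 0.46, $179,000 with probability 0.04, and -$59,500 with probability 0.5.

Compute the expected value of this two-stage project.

$30,570

EV(A) = 0.02 × 45000 + 0.7 × 190000 + 0.28 × 77000 = 900 + 133000 + 21560 = 155460
EV(B) = 0.2 × 110000 + 0.3 × 64000 + 0.45 × (-18500) + 0.05 × (-3500) = 22000 + 19200 − 8325 − 175 = 32700
EV(C) = 0.46 × (-22500) + 0.04 × 179000 + 0.5 × (-59500) = -10350 + 7160 − 29750 = -32940
Overall = 0.25 × 155460 + 0.25 × 32700 + 0.5 × (-32940) = 38865 + 8175 − 16470 = 30570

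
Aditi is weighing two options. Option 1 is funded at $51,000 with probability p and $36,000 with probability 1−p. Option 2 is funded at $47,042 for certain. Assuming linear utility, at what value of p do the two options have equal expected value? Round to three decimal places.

p = 0.736

p·51000 + (1−p)·36000 = 47042
15000p + 36000 = 47042
p = (47042 − 36000) / 15000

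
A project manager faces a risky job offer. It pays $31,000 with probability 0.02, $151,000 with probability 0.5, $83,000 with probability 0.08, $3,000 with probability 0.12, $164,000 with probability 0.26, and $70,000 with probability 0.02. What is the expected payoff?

$127,160

EV = 0.02 × 31000 + 0.5 × 151000 + 0.08 × 83000 + 0.12 × 3000 + 0.26 × 164000 + 0.02 × 70000 = 620 + 75500 + 6640 + 360 + 42640 + 1400 = 127160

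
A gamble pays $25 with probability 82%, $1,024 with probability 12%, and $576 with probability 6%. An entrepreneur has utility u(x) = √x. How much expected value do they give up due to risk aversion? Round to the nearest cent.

$89.96

E[u] = 0.82·√25 + 0.12·√1024 + 0.06·√576 = 0.82·5 + 0.12·32 + 0.06·24 = 9.38
CE = (9.38)² = 87.9844
Risk premium = EV − CE = 177.94 − 87.9844 = 89.9556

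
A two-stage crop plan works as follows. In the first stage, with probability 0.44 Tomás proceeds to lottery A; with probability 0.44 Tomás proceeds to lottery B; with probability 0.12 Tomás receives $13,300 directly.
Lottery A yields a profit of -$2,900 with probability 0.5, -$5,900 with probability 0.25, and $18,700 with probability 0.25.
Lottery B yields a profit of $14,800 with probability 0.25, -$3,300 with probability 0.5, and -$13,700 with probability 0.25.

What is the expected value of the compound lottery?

$1,761

EV(A) = 0.5 × (-2900) + 0.25 × (-5900) + 0.25 × 18700 = -1450 − 1475 + 4675 = 1750
EV(B) = 0.25 × 14800 + 0.5 × (-3300) + 0.25 × (-13700) = 3700 − 1650 − 3425 = -1375
Branch C: 13300 (certain)
Overall = 0.44 × 1750 + 0.44 × (-1375) + 0.12 × 13300 = 770 − 605 + 1596 = 1761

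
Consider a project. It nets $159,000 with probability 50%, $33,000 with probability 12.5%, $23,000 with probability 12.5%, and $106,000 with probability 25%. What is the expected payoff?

$113,000

EV = 0.5 × 159000 + 0.125 × 33000 + 0.125 × 23000 + 0.25 × 106000 = 79500 + 4125 + 2875 + 26500 = 113000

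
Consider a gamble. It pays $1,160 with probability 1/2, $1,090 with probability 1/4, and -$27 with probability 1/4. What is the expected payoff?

$845.75

EV = 1/2 × 1160 + 1/4 × 1090 + 1/4 × (-27) = 580 + 272.5 − 6.75 = 845.75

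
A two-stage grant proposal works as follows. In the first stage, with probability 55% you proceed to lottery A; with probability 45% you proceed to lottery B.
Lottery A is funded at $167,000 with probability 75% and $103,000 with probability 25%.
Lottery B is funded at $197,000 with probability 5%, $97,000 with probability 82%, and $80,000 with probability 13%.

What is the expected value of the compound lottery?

EV(A) = 0.75 × 167000 + 0.25 × 103000 = 125250 + 25750 = 151000
EV(B) = 0.05 × 197000 + 0.82 × 97000 + 0.13 × 80000 = 9850 + 79540 + 10400 = 99790
Overall = 0.55 × 151000 + 0.45 × 99790 = 83050 + 44905.5 = 127955.5

$127,955.50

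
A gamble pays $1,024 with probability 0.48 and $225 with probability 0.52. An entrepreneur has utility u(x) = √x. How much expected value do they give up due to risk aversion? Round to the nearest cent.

$72.13

E[u] = 0.48·√1024 + 0.52·√225 = 0.48·32 + 0.52·15 = 23.16
CE = (23.16)² = 536.3856
Risk premium = EV − CE = 608.52 − 536.3856 = 72.1344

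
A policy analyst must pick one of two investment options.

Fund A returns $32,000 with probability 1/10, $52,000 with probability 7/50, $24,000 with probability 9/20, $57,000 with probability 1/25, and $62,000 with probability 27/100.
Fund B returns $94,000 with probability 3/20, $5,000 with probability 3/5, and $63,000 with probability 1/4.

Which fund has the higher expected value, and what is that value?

Fund A = 1/10 × 32000 + 7/50 × 52000 + 9/20 × 24000 + 1/25 × 57000 + 27/100 × 62000 = 3200 + 7280 + 10800 + 2280 + 16740 = 40300
Fund B = 3/20 × 94000 + 3/5 × 5000 + 1/4 × 63000 = 14100 + 3000 + 15750 = 32850

Fund A ($40,300)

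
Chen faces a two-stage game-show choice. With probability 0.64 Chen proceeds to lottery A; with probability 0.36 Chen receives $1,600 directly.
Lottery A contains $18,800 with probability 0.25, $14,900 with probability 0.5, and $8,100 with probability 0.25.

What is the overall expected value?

EV(A) = 0.25 × 18800 + 0.5 × 14900 + 0.25 × 8100 = 4700 + 7450 + 2025 = 14175
Branch B: 1600 (certain)
Overall = 0.64 × 14175 + 0.36 × 1600 = 9072 + 576 = 9648

$9,648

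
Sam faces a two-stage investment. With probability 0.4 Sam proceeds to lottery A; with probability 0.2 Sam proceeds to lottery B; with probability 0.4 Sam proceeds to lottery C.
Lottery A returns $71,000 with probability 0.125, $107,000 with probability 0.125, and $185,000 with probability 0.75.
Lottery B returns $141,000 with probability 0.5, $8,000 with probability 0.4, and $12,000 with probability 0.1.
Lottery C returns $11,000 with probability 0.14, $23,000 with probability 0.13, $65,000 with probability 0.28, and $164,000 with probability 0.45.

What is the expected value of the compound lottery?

$117,992

EV(A) = 0.125 × 71000 + 0.125 × 107000 + 0.75 × 185000 = 8875 + 13375 + 138750 = 161000
EV(B) = 0.5 × 141000 + 0.4 × 8000 + 0.1 × 12000 = 70500 + 3200 + 1200 = 74900
EV(C) = 0.14 × 11000 + 0.13 × 23000 + 0.28 × 65000 + 0.45 × 164000 = 1540 + 2990 + 18200 + 73800 = 96530
Overall = 0.4 × 161000 + 0.2 × 74900 + 0.4 × 96530 = 64400 + 14980 + 38612 = 117992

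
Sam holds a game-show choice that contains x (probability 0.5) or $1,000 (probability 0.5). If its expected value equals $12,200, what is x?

0.5·x + 0.5·1000 = 12200
0.5·x = 12200 − 500 = 11700
x = 11700 / 0.5 = 23400

x = $23,400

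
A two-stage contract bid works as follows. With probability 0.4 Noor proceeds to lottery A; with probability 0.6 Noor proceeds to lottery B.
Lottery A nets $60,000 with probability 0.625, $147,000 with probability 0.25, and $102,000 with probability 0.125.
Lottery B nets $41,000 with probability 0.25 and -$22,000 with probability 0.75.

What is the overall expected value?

EV(A) = 0.625 × 60000 + 0.25 × 147000 + 0.125 × 102000 = 37500 + 36750 + 12750 = 87000
EV(B) = 0.25 × 41000 + 0.75 × (-22000) = 10250 − 16500 = -6250
Overall = 0.4 × 87000 + 0.6 × (-6250) = 34800 − 3750 = 31050

$31,050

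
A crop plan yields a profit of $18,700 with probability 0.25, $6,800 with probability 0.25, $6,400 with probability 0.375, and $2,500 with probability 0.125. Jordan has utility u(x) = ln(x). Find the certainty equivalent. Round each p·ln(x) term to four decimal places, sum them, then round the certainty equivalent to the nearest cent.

$7,553.75

E[u] = 0.25·ln(18700) + 0.25·ln(6800) + 0.375·ln(6400) + 0.125·ln(2500) = 2.4591 + 2.2062 + 3.2865 + 0.9780 = 8.9298
CE = e^8.9298 ≈ 7553.75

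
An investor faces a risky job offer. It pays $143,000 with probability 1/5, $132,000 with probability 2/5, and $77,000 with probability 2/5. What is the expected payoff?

EV = 1/5 × 143000 + 2/5 × 132000 + 2/5 × 77000 = 28600 + 52800 + 30800 = 112200

$112,200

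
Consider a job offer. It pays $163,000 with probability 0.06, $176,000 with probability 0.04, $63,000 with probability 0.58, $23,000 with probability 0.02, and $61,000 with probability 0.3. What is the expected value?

$72,120

EV = 0.06 × 163000 + 0.04 × 176000 + 0.58 × 63000 + 0.02 × 23000 + 0.3 × 61000 = 9780 + 7040 + 36540 + 460 + 18300 = 72120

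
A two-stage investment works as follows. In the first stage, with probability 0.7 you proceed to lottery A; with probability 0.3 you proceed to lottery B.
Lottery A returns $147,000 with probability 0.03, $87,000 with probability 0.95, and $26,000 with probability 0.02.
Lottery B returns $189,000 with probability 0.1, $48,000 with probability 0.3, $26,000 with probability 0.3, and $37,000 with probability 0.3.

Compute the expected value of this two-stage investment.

EV(A) = 0.03 × 147000 + 0.95 × 87000 + 0.02 × 26000 = 4410 + 82650 + 520 = 87580
EV(B) = 0.1 × 189000 + 0.3 × 48000 + 0.3 × 26000 + 0.3 × 37000 = 18900 + 14400 + 7800 + 11100 = 52200
Overall = 0.7 × 87580 + 0.3 × 52200 = 61306 + 15660 = 76966

$76,966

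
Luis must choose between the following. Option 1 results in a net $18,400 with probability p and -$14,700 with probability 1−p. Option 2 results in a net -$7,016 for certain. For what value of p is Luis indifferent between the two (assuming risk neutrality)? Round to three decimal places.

p = 0.232

p·18400 + (1−p)·(-14700) = -7016
33100p − 14700 = -7016
p = (-7016 + 14700) / 33100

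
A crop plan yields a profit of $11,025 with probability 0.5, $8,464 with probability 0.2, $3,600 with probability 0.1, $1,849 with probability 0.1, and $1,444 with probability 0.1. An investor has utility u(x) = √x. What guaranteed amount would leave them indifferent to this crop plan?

$7,225

E[u] = 0.5·√11025 + 0.2·√8464 + 0.1·√3600 + 0.1·√1849 + 0.1·√1444 = 0.5·105 + 0.2·92 + 0.1·60 + 0.1·43 + 0.1·38 = 85
CE = (85)² = 7225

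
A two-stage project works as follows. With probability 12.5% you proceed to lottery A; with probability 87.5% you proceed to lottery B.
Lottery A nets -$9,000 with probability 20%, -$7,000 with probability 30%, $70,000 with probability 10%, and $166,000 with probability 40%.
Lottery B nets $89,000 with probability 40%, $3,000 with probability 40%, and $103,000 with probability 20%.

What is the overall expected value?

$58,912.50

EV(A) = 0.2 × (-9000) + 0.3 × (-7000) + 0.1 × 70000 + 0.4 × 166000 = -1800 − 2100 + 7000 + 66400 = 69500
EV(B) = 0.4 × 89000 + 0.4 × 3000 + 0.2 × 103000 = 35600 + 1200 + 20600 = 57400
Overall = 0.125 × 69500 + 0.875 × 57400 = 8687.5 + 50225 = 58912.5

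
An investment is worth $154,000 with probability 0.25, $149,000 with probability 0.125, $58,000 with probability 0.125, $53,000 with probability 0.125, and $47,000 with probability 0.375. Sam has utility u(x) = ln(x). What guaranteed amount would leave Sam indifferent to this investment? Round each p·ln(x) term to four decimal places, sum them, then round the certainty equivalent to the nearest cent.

$76,130.18

E[u] = 0.25·ln(154000) + 0.125·ln(149000) + 0.125·ln(58000) + 0.125·ln(53000) + 0.375·ln(47000) = 2.9862 + 1.4890 + 1.3710 + 1.3598 + 4.0342 = 11.2402
CE = e^11.2402 ≈ 76130.18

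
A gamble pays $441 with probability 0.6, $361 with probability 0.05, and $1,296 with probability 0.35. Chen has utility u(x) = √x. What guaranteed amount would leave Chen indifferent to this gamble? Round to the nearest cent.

$683.82

E[u] = 0.6·√441 + 0.05·√361 + 0.35·√1296 = 0.6·21 + 0.05·19 + 0.35·36 = 26.15
CE = (26.15)² = 683.8225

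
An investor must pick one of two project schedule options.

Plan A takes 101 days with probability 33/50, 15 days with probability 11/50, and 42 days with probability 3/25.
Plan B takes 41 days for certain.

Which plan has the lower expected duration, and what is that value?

Plan B (41 days)

Plan A = 33/50 × 101 + 11/50 × 15 + 3/25 × 42 = 66.66 + 3.3 + 5.04 = 75
Plan B: 41 (certain)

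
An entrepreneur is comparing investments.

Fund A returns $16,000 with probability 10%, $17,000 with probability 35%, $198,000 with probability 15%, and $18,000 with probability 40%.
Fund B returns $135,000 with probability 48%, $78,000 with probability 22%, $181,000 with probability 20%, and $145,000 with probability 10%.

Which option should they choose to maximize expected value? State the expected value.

Fund B ($132,660)

Fund A = 0.1 × 16000 + 0.35 × 17000 + 0.15 × 198000 + 0.4 × 18000 = 1600 + 5950 + 29700 + 7200 = 44450
Fund B = 0.48 × 135000 + 0.22 × 78000 + 0.2 × 181000 + 0.1 × 145000 = 64800 + 17160 + 36200 + 14500 = 132660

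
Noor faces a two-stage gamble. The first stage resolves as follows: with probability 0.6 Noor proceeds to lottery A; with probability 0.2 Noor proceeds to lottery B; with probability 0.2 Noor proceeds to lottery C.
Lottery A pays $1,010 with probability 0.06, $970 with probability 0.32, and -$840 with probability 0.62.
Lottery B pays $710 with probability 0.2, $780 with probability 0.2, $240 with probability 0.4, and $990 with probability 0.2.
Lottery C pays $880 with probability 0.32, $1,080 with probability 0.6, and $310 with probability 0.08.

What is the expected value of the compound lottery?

$219.40

EV(A) = 0.06 × 1010 + 0.32 × 970 + 0.62 × (-840) = 60.6 + 310.4 − 520.8 = -149.8
EV(B) = 0.2 × 710 + 0.2 × 780 + 0.4 × 240 + 0.2 × 990 = 142 + 156 + 96 + 198 = 592
EV(C) = 0.32 × 880 + 0.6 × 1080 + 0.08 × 310 = 281.6 + 648 + 24.8 = 954.4
Overall = 0.6 × (-149.8) + 0.2 × 592 + 0.2 × 954.4 = -89.88 + 118.4 + 190.88 = 219.4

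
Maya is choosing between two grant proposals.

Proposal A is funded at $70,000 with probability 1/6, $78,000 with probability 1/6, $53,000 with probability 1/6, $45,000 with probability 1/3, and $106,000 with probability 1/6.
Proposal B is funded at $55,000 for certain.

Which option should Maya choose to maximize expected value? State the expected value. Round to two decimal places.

Proposal A = 1/6 × 70000 + 1/6 × 78000 + 1/6 × 53000 + 1/3 × 45000 + 1/6 × 106000 = 11666.6667 + 13000 + 8833.3333 + 15000 + 17666.6667 = 66166.6667
Proposal B: 55000 (certain)

Proposal A ($66,166.67)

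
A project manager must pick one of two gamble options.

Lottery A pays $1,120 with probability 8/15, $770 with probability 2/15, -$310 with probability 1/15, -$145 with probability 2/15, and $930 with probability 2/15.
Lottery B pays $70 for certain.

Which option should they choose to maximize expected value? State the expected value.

Lottery A ($784)

Lottery A = 8/15 × 1120 + 2/15 × 770 + 1/15 × (-310) + 2/15 × (-145) + 2/15 × 930 = 597.3333 + 102.6667 − 20.6667 − 19.3333 + 124 = 784
Lottery B: 70 (certain)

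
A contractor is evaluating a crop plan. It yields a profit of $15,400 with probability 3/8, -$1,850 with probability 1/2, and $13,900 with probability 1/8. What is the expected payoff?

$6,587.50

EV = 3/8 × 15400 + 1/2 × (-1850) + 1/8 × 13900 = 5775 − 925 + 1737.5 = 6587.5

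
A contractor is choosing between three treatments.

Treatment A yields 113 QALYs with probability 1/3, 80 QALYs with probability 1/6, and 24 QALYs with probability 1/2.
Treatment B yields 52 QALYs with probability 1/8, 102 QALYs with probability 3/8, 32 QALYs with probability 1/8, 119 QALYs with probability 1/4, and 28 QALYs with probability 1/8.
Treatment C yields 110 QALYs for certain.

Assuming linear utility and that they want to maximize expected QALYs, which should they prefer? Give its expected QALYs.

Treatment C (110 QALYs)

Treatment A = 1/3 × 113 + 1/6 × 80 + 1/2 × 24 = 37.6667 + 13.3333 + 12 = 63
Treatment B = 1/8 × 52 + 3/8 × 102 + 1/8 × 32 + 1/4 × 119 + 1/8 × 28 = 6.5 + 38.25 + 4 + 29.75 + 3.5 = 82
Treatment C: 110 (certain)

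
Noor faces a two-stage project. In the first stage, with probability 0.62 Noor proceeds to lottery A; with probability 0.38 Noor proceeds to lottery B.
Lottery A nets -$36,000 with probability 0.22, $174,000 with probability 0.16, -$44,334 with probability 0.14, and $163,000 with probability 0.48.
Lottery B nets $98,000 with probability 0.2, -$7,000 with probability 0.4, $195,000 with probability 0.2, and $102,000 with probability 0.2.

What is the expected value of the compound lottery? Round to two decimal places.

$85,967.01

EV(A) = 0.22 × (-36000) + 0.16 × 174000 + 0.14 × (-44334) + 0.48 × 163000 = -7920 + 27840 − 6206.76 + 78240 = 91953.24
EV(B) = 0.2 × 98000 + 0.4 × (-7000) + 0.2 × 195000 + 0.2 × 102000 = 19600 − 2800 + 39000 + 20400 = 76200
Overall = 0.62 × 91953.24 + 0.38 × 76200 = 57011.0088 + 28956 = 85967.0088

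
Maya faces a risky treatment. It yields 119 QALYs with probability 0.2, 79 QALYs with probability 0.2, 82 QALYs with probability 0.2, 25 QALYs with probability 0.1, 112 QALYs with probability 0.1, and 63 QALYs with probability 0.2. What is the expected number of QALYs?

EV = 0.2 × 119 + 0.2 × 79 + 0.2 × 82 + 0.1 × 25 + 0.1 × 112 + 0.2 × 63 = 23.8 + 15.8 + 16.4 + 2.5 + 11.2 + 12.6 = 82.3

82.3 QALYs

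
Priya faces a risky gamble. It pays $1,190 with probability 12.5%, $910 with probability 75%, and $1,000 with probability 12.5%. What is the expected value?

$956.25

EV = 0.125 × 1190 + 0.75 × 910 + 0.125 × 1000 = 148.75 + 682.5 + 125 = 956.25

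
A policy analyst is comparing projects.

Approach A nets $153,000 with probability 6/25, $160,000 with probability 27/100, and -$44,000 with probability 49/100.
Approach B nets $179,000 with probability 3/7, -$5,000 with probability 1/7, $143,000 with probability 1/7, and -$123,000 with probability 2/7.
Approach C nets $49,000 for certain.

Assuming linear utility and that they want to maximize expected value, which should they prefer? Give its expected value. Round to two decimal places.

Approach B ($61,285.71)

Approach A = 6/25 × 153000 + 27/100 × 160000 + 49/100 × (-44000) = 36720 + 43200 − 21560 = 58360
Approach B = 3/7 × 179000 + 1/7 × (-5000) + 1/7 × 143000 + 2/7 × (-123000) = 76714.2857 − 714.2857 + 20428.5714 − 35142.8571 = 61285.7143
Approach C: 49000 (certain)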